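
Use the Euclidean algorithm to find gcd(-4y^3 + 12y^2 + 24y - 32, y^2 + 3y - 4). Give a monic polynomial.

Repeated division with remainder:
  -4y^3 + 12y^2 + 24y - 32 = (-4y + 24)(y^2 + 3y - 4) + (-64y + 64)
  y^2 + 3y - 4 = (-(1/64)y - 1/16)(-64y + 64) + (0)
Last nonzero remainder: -64y + 64. Dividing through by -64 gives the monic gcd y - 1.

y - 1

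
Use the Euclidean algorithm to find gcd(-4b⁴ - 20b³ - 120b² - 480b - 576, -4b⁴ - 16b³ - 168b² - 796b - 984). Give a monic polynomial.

b² + 5b + 6

Apply the Euclidean algorithm:
  -4b⁴ - 20b³ - 120b² - 480b - 576 = (-4b⁴ - 16b³ - 168b² - 796b - 984) + (-4b³ + 48b² + 316b + 408)
  -4b⁴ - 16b³ - 168b² - 796b - 984 = (b + 16)(-4b³ + 48b² + 316b + 408) + (-1252b² - 6260b - 7512)
  -4b³ + 48b² + 316b + 408 = ((1/313)b - 17/313)(-1252b² - 6260b - 7512) + (0)
Last nonzero remainder: -1252b² - 6260b - 7512. Dividing through by -1252 gives the monic gcd b² + 5b + 6.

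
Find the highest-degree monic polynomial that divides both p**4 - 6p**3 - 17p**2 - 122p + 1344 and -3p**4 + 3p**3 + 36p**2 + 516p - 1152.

p**3 + p**2 - 10p - 192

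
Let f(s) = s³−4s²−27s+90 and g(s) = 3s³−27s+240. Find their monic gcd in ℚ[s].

s+5

Apply the Euclidean algorithm:
  s³−4s²−27s+90 = (1/3)(3s³−27s+240) + (−4s²−18s+10)
  3s³−27s+240 = (−(3/4)s+27/8)(−4s²−18s+10) + ((165/4)s+825/4)
  −4s²−18s+10 = (−(16/165)s+8/165)((165/4)s+825/4) + (0)
Last nonzero remainder: (165/4)s+825/4. Dividing through by 165/4 gives the monic gcd s+5.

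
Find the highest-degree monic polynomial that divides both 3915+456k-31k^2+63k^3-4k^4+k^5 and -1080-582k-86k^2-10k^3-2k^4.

By polynomial division,
  k^5-4k^4+63k^3-31k^2+456k+3915 = (-(1/2)k+9/2)(-2k^4-10k^3-86k^2-582k-1080) + (65k^3+65k^2+2535k+8775)
  -2k^4-10k^3-86k^2-582k-1080 = (-(2/65)k-8/65)(65k^3+65k^2+2535k+8775) + (0)
Last nonzero remainder: 65k^3+65k^2+2535k+8775. Dividing through by 65 gives the monic gcd k^3+k^2+39k+135.

135+39k+k^2+k^3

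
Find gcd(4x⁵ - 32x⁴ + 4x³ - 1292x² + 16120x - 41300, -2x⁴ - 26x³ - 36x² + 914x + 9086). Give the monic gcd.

x³ + 2x² - 4x - 413

By polynomial division,
  4x⁵ - 32x⁴ + 4x³ - 1292x² + 16120x - 41300 = (-2x + 42)(-2x⁴ - 26x³ - 36x² + 914x + 9086) + (1024x³ + 2048x² - 4096x - 422912)
  -2x⁴ - 26x³ - 36x² + 914x + 9086 = (-(1/512)x - 11/512)(1024x³ + 2048x² - 4096x - 422912) + (0)
Last nonzero remainder: 1024x³ + 2048x² - 4096x - 422912. Dividing through by 1024 gives the monic gcd x³ + 2x² - 4x - 413.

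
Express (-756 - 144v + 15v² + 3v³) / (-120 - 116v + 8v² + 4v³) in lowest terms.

(-126 - 3v + 3v²)/(-20 - 16v + 4v²)

Euclidean algorithm in ℚ[v]:
  3v³ + 15v² - 144v - 756 = (3/4)(4v³ + 8v² - 116v - 120) + (9v² - 57v - 666)
  4v³ + 8v² - 116v - 120 = ((4/9)v + 100/27)(9v² - 57v - 666) + ((3520/9)v + 7040/3)
  9v² - 57v - 666 = ((81/3520)v - 999/3520)((3520/9)v + 7040/3) + (0)
Last nonzero remainder: (3520/9)v + 7040/3. Dividing through by 3520/9 gives the monic gcd v + 6.
Cancel v + 6 from numerator and denominator to get the reduced form.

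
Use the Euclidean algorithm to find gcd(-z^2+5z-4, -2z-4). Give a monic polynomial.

1

Apply the Euclidean algorithm:
  -z^2+5z-4 = ((1/2)z-7/2)(-2z-4) + (-18)
  -2z-4 = ((1/9)z+2/9)(-18) + (0)
The last nonzero remainder is the constant -18, so the polynomials are coprime and gcd = 1.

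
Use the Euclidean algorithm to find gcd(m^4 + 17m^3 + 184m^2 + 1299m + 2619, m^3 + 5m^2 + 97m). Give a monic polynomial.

Repeated division with remainder:
  m^4 + 17m^3 + 184m^2 + 1299m + 2619 = (m + 12)(m^3 + 5m^2 + 97m) + (27m^2 + 135m + 2619)
  m^3 + 5m^2 + 97m = ((1/27)m)(27m^2 + 135m + 2619) + (0)
Last nonzero remainder: 27m^2 + 135m + 2619. Dividing through by 27 gives the monic gcd m^2 + 5m + 97.

m^2 + 5m + 97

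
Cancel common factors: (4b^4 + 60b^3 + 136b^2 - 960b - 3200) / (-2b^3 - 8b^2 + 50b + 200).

By polynomial division,
  4b^4 + 60b^3 + 136b^2 - 960b - 3200 = (-2b - 22)(-2b^3 - 8b^2 + 50b + 200) + (60b^2 + 540b + 1200)
  -2b^3 - 8b^2 + 50b + 200 = (-(1/30)b + 1/6)(60b^2 + 540b + 1200) + (0)
Last nonzero remainder: 60b^2 + 540b + 1200. Dividing through by 60 gives the monic gcd b^2 + 9b + 20.
Cancel b^2 + 9b + 20 from numerator and denominator to get the reduced form.

(-2b^2 - 12b + 80)/(b - 5)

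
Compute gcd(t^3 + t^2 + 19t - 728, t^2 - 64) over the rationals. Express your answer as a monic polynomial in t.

t - 8

By polynomial division,
  t^3 + t^2 + 19t - 728 = (t + 1)(t^2 - 64) + (83t - 664)
  t^2 - 64 = ((1/83)t + 8/83)(83t - 664) + (0)
Last nonzero remainder: 83t - 664. Dividing through by 83 gives the monic gcd t - 8.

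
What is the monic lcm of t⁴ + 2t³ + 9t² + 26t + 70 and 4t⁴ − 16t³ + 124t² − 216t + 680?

t⁶ + 22t⁴ + 42t³ + 171t² + 302t + 1190

Repeated division with remainder:
  t⁴ + 2t³ + 9t² + 26t + 70 = (1/4)(4t⁴ − 16t³ + 124t² − 216t + 680) + (6t³ − 22t² + 80t − 100)
  4t⁴ − 16t³ + 124t² − 216t + 680 = ((2/3)t − 2/9)(6t³ − 22t² + 80t − 100) + ((592/9)t² − (1184/9)t + 5920/9)
  6t³ − 22t² + 80t − 100 = ((27/296)t − 45/296)((592/9)t² − (1184/9)t + 5920/9) + (0)
Last nonzero remainder: (592/9)t² − (1184/9)t + 5920/9. Dividing through by 592/9 gives the monic gcd t² − 2t + 10.
Then lcm(f, g) = f·g / gcd(f, g); expanding and making the result monic gives the answer.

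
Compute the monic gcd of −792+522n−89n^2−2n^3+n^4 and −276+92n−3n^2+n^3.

Apply the Euclidean algorithm:
  n^4−2n^3−89n^2+522n−792 = (n+1)(n^3−3n^2+92n−276) + (−178n^2+706n−516)
  n^3−3n^2+92n−276 = (−(1/178)n−43/7921)(−178n^2+706n−516) + ((736128/7921)n−2208384/7921)
  −178n^2+706n−516 = (−(704969/368064)n+340603/184032)((736128/7921)n−2208384/7921) + (0)
Last nonzero remainder: (736128/7921)n−2208384/7921. Dividing through by 736128/7921 gives the monic gcd n−3.

−3+n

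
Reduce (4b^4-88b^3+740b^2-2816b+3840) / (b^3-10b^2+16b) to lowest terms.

(4b^3-56b^2+292b-480)/(b^2-2b)

By polynomial division,
  4b^4-88b^3+740b^2-2816b+3840 = (4b-48)(b^3-10b^2+16b) + (196b^2-2048b+3840)
  b^3-10b^2+16b = ((1/196)b+11/4802)(196b^2-2048b+3840) + ((2640/2401)b-21120/2401)
  196b^2-2048b+3840 = ((117649/660)b-4802/11)((2640/2401)b-21120/2401) + (0)
Last nonzero remainder: (2640/2401)b-21120/2401. Dividing through by 2640/2401 gives the monic gcd b-8.
Cancel b-8 from numerator and denominator to get the reduced form.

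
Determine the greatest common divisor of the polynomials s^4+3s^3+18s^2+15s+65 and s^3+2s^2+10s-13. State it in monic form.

s^2+3s+13

Repeated division with remainder:
  s^4+3s^3+18s^2+15s+65 = (s+1)(s^3+2s^2+10s-13) + (6s^2+18s+78)
  s^3+2s^2+10s-13 = ((1/6)s-1/6)(6s^2+18s+78) + (0)
Last nonzero remainder: 6s^2+18s+78. Dividing through by 6 gives the monic gcd s^2+3s+13.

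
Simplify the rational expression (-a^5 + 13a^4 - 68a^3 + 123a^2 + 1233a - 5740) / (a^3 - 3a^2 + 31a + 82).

(-a^3 + 8a^2 + 13a - 140)/(a + 2)

Apply the Euclidean algorithm:
  -a^5 + 13a^4 - 68a^3 + 123a^2 + 1233a - 5740 = (-a^2 + 10a - 7)(a^3 - 3a^2 + 31a + 82) + (-126a^2 + 630a - 5166)
  a^3 - 3a^2 + 31a + 82 = (-(1/126)a - 1/63)(-126a^2 + 630a - 5166) + (0)
Last nonzero remainder: -126a^2 + 630a - 5166. Dividing through by -126 gives the monic gcd a^2 - 5a + 41.
Cancel a^2 - 5a + 41 from numerator and denominator to get the reduced form.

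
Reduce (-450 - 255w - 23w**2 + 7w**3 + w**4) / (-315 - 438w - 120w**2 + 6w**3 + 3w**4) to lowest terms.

(-30 - w + w**2)/(-21 - 18w + 3w**2)

Repeated division with remainder:
  w**4 + 7w**3 - 23w**2 - 255w - 450 = (1/3)(3w**4 + 6w**3 - 120w**2 - 438w - 315) + (5w**3 + 17w**2 - 109w - 345)
  3w**4 + 6w**3 - 120w**2 - 438w - 315 = ((3/5)w - 21/25)(5w**3 + 17w**2 - 109w - 345) + (-(1008/25)w**2 - (8064/25)w - 3024/5)
  5w**3 + 17w**2 - 109w - 345 = (-(125/1008)w + 575/1008)(-(1008/25)w**2 - (8064/25)w - 3024/5) + (0)
Last nonzero remainder: -(1008/25)w**2 - (8064/25)w - 3024/5. Dividing through by -1008/25 gives the monic gcd w**2 + 8w + 15.
Cancel w**2 + 8w + 15 from numerator and denominator to get the reduced form.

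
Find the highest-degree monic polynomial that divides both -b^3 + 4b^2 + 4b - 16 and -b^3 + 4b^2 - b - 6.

b - 2

Euclidean algorithm in ℚ[b]:
  -b^3 + 4b^2 + 4b - 16 = (-b^3 + 4b^2 - b - 6) + (5b - 10)
  -b^3 + 4b^2 - b - 6 = (-(1/5)b^2 + (2/5)b + 3/5)(5b - 10) + (0)
Last nonzero remainder: 5b - 10. Dividing through by 5 gives the monic gcd b - 2.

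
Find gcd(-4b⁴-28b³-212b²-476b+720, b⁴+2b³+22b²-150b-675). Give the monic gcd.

Repeated division with remainder:
  -4b⁴-28b³-212b²-476b+720 = (-4)(b⁴+2b³+22b²-150b-675) + (-20b³-124b²-1076b-1980)
  b⁴+2b³+22b²-150b-675 = (-(1/20)b+21/100)(-20b³-124b²-1076b-1980) + (-(144/25)b²-(576/25)b-1296/5)
  -20b³-124b²-1076b-1980 = ((125/36)b+275/36)(-(144/25)b²-(576/25)b-1296/5) + (0)
Last nonzero remainder: -(144/25)b²-(576/25)b-1296/5. Dividing through by -144/25 gives the monic gcd b²+4b+45.

b²+4b+45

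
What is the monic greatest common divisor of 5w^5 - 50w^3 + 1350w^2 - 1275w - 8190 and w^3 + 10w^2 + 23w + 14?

w^2 + 9w + 14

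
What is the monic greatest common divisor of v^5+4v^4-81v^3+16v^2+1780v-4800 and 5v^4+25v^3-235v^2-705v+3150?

v^2+v-30

Apply the Euclidean algorithm:
  v^5+4v^4-81v^3+16v^2+1780v-4800 = ((1/5)v-1/5)(5v^4+25v^3-235v^2-705v+3150) + (-29v^3+110v^2+1009v-4170)
  5v^4+25v^3-235v^2-705v+3150 = (-(5/29)v-1275/841)(-29v^3+110v^2+1009v-4170) + ((88920/841)v^2+(88920/841)v-2667600/841)
  -29v^3+110v^2+1009v-4170 = (-(24389/88920)v+116899/88920)((88920/841)v^2+(88920/841)v-2667600/841) + (0)
Last nonzero remainder: (88920/841)v^2+(88920/841)v-2667600/841. Dividing through by 88920/841 gives the monic gcd v^2+v-30.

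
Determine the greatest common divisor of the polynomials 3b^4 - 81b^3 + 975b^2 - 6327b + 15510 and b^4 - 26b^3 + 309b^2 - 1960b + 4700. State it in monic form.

By polynomial division,
  3b^4 - 81b^3 + 975b^2 - 6327b + 15510 = (3)(b^4 - 26b^3 + 309b^2 - 1960b + 4700) + (-3b^3 + 48b^2 - 447b + 1410)
  b^4 - 26b^3 + 309b^2 - 1960b + 4700 = (-(1/3)b + 10/3)(-3b^3 + 48b^2 - 447b + 1410) + (0)
Last nonzero remainder: -3b^3 + 48b^2 - 447b + 1410. Dividing through by -3 gives the monic gcd b^3 - 16b^2 + 149b - 470.

b^3 - 16b^2 + 149b - 470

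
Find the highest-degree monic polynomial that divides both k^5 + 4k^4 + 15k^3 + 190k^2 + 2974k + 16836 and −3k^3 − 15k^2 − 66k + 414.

k^2 + 8k + 46

Repeated division with remainder:
  k^5 + 4k^4 + 15k^3 + 190k^2 + 2974k + 16836 = (−(1/3)k^2 + (1/3)k + 2/3)(−3k^3 − 15k^2 − 66k + 414) + (360k^2 + 2880k + 16560)
  −3k^3 − 15k^2 − 66k + 414 = (−(1/120)k + 1/40)(360k^2 + 2880k + 16560) + (0)
Last nonzero remainder: 360k^2 + 2880k + 16560. Dividing through by 360 gives the monic gcd k^2 + 8k + 46.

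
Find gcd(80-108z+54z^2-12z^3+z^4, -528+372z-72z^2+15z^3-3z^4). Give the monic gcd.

Euclidean algorithm in ℚ[z]:
  z^4-12z^3+54z^2-108z+80 = (-1/3)(-3z^4+15z^3-72z^2+372z-528) + (-7z^3+30z^2+16z-96)
  -3z^4+15z^3-72z^2+372z-528 = ((3/7)z-15/49)(-7z^3+30z^2+16z-96) + (-(3414/49)z^2+(20484/49)z-27312/49)
  -7z^3+30z^2+16z-96 = ((343/3414)z+98/569)(-(3414/49)z^2+(20484/49)z-27312/49) + (0)
Last nonzero remainder: -(3414/49)z^2+(20484/49)z-27312/49. Dividing through by -3414/49 gives the monic gcd z^2-6z+8.

8-6z+z^2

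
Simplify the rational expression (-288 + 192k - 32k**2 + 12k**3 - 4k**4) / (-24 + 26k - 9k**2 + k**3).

(-48 - 8k - 4k**2)/(-4 + k)

Euclidean algorithm in ℚ[k]:
  -4k**4 + 12k**3 - 32k**2 + 192k - 288 = (-4k - 24)(k**3 - 9k**2 + 26k - 24) + (-144k**2 + 720k - 864)
  k**3 - 9k**2 + 26k - 24 = (-(1/144)k + 1/36)(-144k**2 + 720k - 864) + (0)
Last nonzero remainder: -144k**2 + 720k - 864. Dividing through by -144 gives the monic gcd k**2 - 5k + 6.
Cancel k**2 - 5k + 6 from numerator and denominator to get the reduced form.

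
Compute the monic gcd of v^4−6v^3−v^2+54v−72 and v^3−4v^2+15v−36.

v−3

By polynomial division,
  v^4−6v^3−v^2+54v−72 = (v−2)(v^3−4v^2+15v−36) + (−24v^2+120v−144)
  v^3−4v^2+15v−36 = (−(1/24)v−1/24)(−24v^2+120v−144) + (14v−42)
  −24v^2+120v−144 = (−(12/7)v+24/7)(14v−42) + (0)
Last nonzero remainder: 14v−42. Dividing through by 14 gives the monic gcd v−3.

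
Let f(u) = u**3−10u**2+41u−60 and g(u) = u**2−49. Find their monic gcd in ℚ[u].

Repeated division with remainder:
  u**3−10u**2+41u−60 = (u−10)(u**2−49) + (90u−550)
  u**2−49 = ((1/90)u+11/162)(90u−550) + (−944/81)
  90u−550 = (−(3645/472)u+22275/472)(−944/81) + (0)
The last nonzero remainder is the constant −944/81, so the polynomials are coprime and gcd = 1.

1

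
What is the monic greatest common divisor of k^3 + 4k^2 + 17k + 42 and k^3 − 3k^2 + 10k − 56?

Euclidean algorithm in ℚ[k]:
  k^3 + 4k^2 + 17k + 42 = (k^3 − 3k^2 + 10k − 56) + (7k^2 + 7k + 98)
  k^3 − 3k^2 + 10k − 56 = ((1/7)k − 4/7)(7k^2 + 7k + 98) + (0)
Last nonzero remainder: 7k^2 + 7k + 98. Dividing through by 7 gives the monic gcd k^2 + k + 14.

k^2 + k + 14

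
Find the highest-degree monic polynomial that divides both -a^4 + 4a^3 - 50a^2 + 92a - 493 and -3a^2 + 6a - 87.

a^2 - 2a + 29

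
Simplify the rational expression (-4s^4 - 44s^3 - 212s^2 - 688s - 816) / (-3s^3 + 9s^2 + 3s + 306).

Repeated division with remainder:
  -4s^4 - 44s^3 - 212s^2 - 688s - 816 = ((4/3)s + 56/3)(-3s^3 + 9s^2 + 3s + 306) + (-384s^2 - 1152s - 6528)
  -3s^3 + 9s^2 + 3s + 306 = ((1/128)s - 3/64)(-384s^2 - 1152s - 6528) + (0)
Last nonzero remainder: -384s^2 - 1152s - 6528. Dividing through by -384 gives the monic gcd s^2 + 3s + 17.
Cancel s^2 + 3s + 17 from numerator and denominator to get the reduced form.

(4s^2 + 32s + 48)/(3s - 18)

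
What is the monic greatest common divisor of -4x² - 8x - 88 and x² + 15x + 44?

1

Euclidean algorithm in ℚ[x]:
  -4x² - 8x - 88 = (-4)(x² + 15x + 44) + (52x + 88)
  x² + 15x + 44 = ((1/52)x + 173/676)(52x + 88) + (3630/169)
  52x + 88 = ((4394/1815)x + 676/165)(3630/169) + (0)
The last nonzero remainder is the constant 3630/169, so the polynomials are coprime and gcd = 1.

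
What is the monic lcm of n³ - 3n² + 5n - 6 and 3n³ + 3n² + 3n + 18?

Euclidean algorithm in ℚ[n]:
  n³ - 3n² + 5n - 6 = (1/3)(3n³ + 3n² + 3n + 18) + (-4n² + 4n - 12)
  3n³ + 3n² + 3n + 18 = (-(3/4)n - 3/2)(-4n² + 4n - 12) + (0)
Last nonzero remainder: -4n² + 4n - 12. Dividing through by -4 gives the monic gcd n² - n + 3.
Then lcm(f, g) = f·g / gcd(f, g); expanding and making the result monic gives the answer.

n⁴ - n³ - n² + 4n - 12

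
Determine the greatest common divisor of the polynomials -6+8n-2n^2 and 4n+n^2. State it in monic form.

Euclidean algorithm in ℚ[n]:
  -2n^2+8n-6 = (-2)(n^2+4n) + (16n-6)
  n^2+4n = ((1/16)n+35/128)(16n-6) + (105/64)
  16n-6 = ((1024/105)n-128/35)(105/64) + (0)
The last nonzero remainder is the constant 105/64, so the polynomials are coprime and gcd = 1.

1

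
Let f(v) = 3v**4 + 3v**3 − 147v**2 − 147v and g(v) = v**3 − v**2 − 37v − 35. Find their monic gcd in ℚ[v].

v**2 − 6v − 7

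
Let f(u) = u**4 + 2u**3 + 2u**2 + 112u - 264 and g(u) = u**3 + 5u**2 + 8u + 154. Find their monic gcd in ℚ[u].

Euclidean algorithm in ℚ[u]:
  u**4 + 2u**3 + 2u**2 + 112u - 264 = (u - 3)(u**3 + 5u**2 + 8u + 154) + (9u**2 - 18u + 198)
  u**3 + 5u**2 + 8u + 154 = ((1/9)u + 7/9)(9u**2 - 18u + 198) + (0)
Last nonzero remainder: 9u**2 - 18u + 198. Dividing through by 9 gives the monic gcd u**2 - 2u + 22.

u**2 - 2u + 22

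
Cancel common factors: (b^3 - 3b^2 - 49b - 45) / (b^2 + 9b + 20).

(b^2 - 8b - 9)/(b + 4)

Apply the Euclidean algorithm:
  b^3 - 3b^2 - 49b - 45 = (b - 12)(b^2 + 9b + 20) + (39b + 195)
  b^2 + 9b + 20 = ((1/39)b + 4/39)(39b + 195) + (0)
Last nonzero remainder: 39b + 195. Dividing through by 39 gives the monic gcd b + 5.
Cancel b + 5 from numerator and denominator to get the reduced form.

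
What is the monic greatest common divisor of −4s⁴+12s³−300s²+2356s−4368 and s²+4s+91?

s²+4s+91

Repeated division with remainder:
  −4s⁴+12s³−300s²+2356s−4368 = (−4s²+28s−48)(s²+4s+91) + (0)
The last nonzero remainder s²+4s+91 is already monic.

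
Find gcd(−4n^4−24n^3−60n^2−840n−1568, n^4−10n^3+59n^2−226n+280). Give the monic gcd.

n^2−3n+28

Apply the Euclidean algorithm:
  −4n^4−24n^3−60n^2−840n−1568 = (−4)(n^4−10n^3+59n^2−226n+280) + (−64n^3+176n^2−1744n−448)
  n^4−10n^3+59n^2−226n+280 = (−(1/64)n+29/256)(−64n^3+176n^2−1744n−448) + ((189/16)n^2−(567/16)n+1323/4)
  −64n^3+176n^2−1744n−448 = (−(1024/189)n−256/189)((189/16)n^2−(567/16)n+1323/4) + (0)
Last nonzero remainder: (189/16)n^2−(567/16)n+1323/4. Dividing through by 189/16 gives the monic gcd n^2−3n+28.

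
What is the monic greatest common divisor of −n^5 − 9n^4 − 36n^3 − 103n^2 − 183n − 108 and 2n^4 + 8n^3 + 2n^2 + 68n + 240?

By polynomial division,
  −n^5 − 9n^4 − 36n^3 − 103n^2 − 183n − 108 = (−(1/2)n − 5/2)(2n^4 + 8n^3 + 2n^2 + 68n + 240) + (−15n^3 − 64n^2 + 107n + 492)
  2n^4 + 8n^3 + 2n^2 + 68n + 240 = (−(2/15)n + 8/225)(−15n^3 − 64n^2 + 107n + 492) + ((4172/225)n^2 + (29204/225)n + 16688/75)
  −15n^3 − 64n^2 + 107n + 492 = (−(3375/4172)n + 9225/4172)((4172/225)n^2 + (29204/225)n + 16688/75) + (0)
Last nonzero remainder: (4172/225)n^2 + (29204/225)n + 16688/75. Dividing through by 4172/225 gives the monic gcd n^2 + 7n + 12.

n^2 + 7n + 12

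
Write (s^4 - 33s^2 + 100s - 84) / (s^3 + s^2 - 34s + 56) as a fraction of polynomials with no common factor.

(s^2 - 5s + 6)/(s - 4)

Repeated division with remainder:
  s^4 - 33s^2 + 100s - 84 = (s - 1)(s^3 + s^2 - 34s + 56) + (2s^2 + 10s - 28)
  s^3 + s^2 - 34s + 56 = ((1/2)s - 2)(2s^2 + 10s - 28) + (0)
Last nonzero remainder: 2s^2 + 10s - 28. Dividing through by 2 gives the monic gcd s^2 + 5s - 14.
Cancel s^2 + 5s - 14 from numerator and denominator to get the reduced form.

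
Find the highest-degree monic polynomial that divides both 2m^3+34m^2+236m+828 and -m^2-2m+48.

Repeated division with remainder:
  2m^3+34m^2+236m+828 = (-2m-30)(-m^2-2m+48) + (272m+2268)
  -m^2-2m+48 = (-(1/272)m+431/18496)(272m+2268) + (-22425/4624)
  272m+2268 = (-(1257728/22425)m-3495744/7475)(-22425/4624) + (0)
The last nonzero remainder is the constant -22425/4624, so the polynomials are coprime and gcd = 1.

1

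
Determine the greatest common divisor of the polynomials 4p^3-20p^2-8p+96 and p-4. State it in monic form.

p-4

Euclidean algorithm in ℚ[p]:
  4p^3-20p^2-8p+96 = (4p^2-4p-24)(p-4) + (0)
The last nonzero remainder p-4 is already monic.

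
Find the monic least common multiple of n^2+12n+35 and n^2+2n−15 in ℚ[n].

Repeated division with remainder:
  n^2+12n+35 = (n^2+2n−15) + (10n+50)
  n^2+2n−15 = ((1/10)n−3/10)(10n+50) + (0)
Last nonzero remainder: 10n+50. Dividing through by 10 gives the monic gcd n+5.
Then lcm(f, g) = f·g / gcd(f, g); expanding and making the result monic gives the answer.

n^3+9n^2−n−105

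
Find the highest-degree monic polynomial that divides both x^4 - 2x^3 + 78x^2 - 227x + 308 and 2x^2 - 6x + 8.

By polynomial division,
  x^4 - 2x^3 + 78x^2 - 227x + 308 = ((1/2)x^2 + (1/2)x + 77/2)(2x^2 - 6x + 8) + (0)
Last nonzero remainder: 2x^2 - 6x + 8. Dividing through by 2 gives the monic gcd x^2 - 3x + 4.

x^2 - 3x + 4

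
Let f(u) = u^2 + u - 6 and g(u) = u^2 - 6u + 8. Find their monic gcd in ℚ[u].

u - 2

Repeated division with remainder:
  u^2 + u - 6 = (u^2 - 6u + 8) + (7u - 14)
  u^2 - 6u + 8 = ((1/7)u - 4/7)(7u - 14) + (0)
Last nonzero remainder: 7u - 14. Dividing through by 7 gives the monic gcd u - 2.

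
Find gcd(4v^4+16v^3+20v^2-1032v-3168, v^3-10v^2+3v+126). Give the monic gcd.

Apply the Euclidean algorithm:
  4v^4+16v^3+20v^2-1032v-3168 = (4v+56)(v^3-10v^2+3v+126) + (568v^2-1704v-10224)
  v^3-10v^2+3v+126 = ((1/568)v-7/568)(568v^2-1704v-10224) + (0)
Last nonzero remainder: 568v^2-1704v-10224. Dividing through by 568 gives the monic gcd v^2-3v-18.

v^2-3v-18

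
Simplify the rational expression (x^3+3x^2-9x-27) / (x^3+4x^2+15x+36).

(x^2-9)/(x^2+x+12)

Repeated division with remainder:
  x^3+3x^2-9x-27 = (x^3+4x^2+15x+36) + (-x^2-24x-63)
  x^3+4x^2+15x+36 = (-x+20)(-x^2-24x-63) + (432x+1296)
  -x^2-24x-63 = (-(1/432)x-7/144)(432x+1296) + (0)
Last nonzero remainder: 432x+1296. Dividing through by 432 gives the monic gcd x+3.
Cancel x+3 from numerator and denominator to get the reduced form.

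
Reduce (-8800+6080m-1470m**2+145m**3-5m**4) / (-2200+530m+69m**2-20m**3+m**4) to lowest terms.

Repeated division with remainder:
  -5m**4+145m**3-1470m**2+6080m-8800 = (-5)(m**4-20m**3+69m**2+530m-2200) + (45m**3-1125m**2+8730m-19800)
  m**4-20m**3+69m**2+530m-2200 = ((1/45)m+1/9)(45m**3-1125m**2+8730m-19800) + (0)
Last nonzero remainder: 45m**3-1125m**2+8730m-19800. Dividing through by 45 gives the monic gcd m**3-25m**2+194m-440.
Cancel m**3-25m**2+194m-440 from numerator and denominator to get the reduced form.

(20-5m)/(5+m)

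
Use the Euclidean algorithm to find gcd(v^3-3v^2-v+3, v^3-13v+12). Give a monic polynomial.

v^2-4v+3

Repeated division with remainder:
  v^3-3v^2-v+3 = (v^3-13v+12) + (-3v^2+12v-9)
  v^3-13v+12 = (-(1/3)v-4/3)(-3v^2+12v-9) + (0)
Last nonzero remainder: -3v^2+12v-9. Dividing through by -3 gives the monic gcd v^2-4v+3.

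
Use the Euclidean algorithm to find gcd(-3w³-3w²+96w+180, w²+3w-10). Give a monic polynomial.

Apply the Euclidean algorithm:
  -3w³-3w²+96w+180 = (-3w+6)(w²+3w-10) + (48w+240)
  w²+3w-10 = ((1/48)w-1/24)(48w+240) + (0)
Last nonzero remainder: 48w+240. Dividing through by 48 gives the monic gcd w+5.

w+5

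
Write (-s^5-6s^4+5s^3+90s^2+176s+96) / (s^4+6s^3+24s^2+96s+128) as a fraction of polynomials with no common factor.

(-s^3+13s+12)/(s^2+16)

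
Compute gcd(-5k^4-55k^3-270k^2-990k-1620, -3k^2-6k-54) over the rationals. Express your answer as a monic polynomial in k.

Repeated division with remainder:
  -5k^4-55k^3-270k^2-990k-1620 = ((5/3)k^2+15k+30)(-3k^2-6k-54) + (0)
Last nonzero remainder: -3k^2-6k-54. Dividing through by -3 gives the monic gcd k^2+2k+18.

k^2+2k+18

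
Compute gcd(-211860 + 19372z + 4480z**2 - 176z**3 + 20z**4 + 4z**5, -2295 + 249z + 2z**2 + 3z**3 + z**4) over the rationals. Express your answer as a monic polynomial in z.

Apply the Euclidean algorithm:
  4z**5 + 20z**4 - 176z**3 + 4480z**2 + 19372z - 211860 = (4z + 8)(z**4 + 3z**3 + 2z**2 + 249z - 2295) + (-208z**3 + 3468z**2 + 26560z - 193500)
  z**4 + 3z**3 + 2z**2 + 249z - 2295 = (-(1/208)z - 1023/10816)(-208z**3 + 3468z**2 + 26560z - 193500) + ((1237629/2704)z**2 + (1237629/676)z - 55693305/2704)
  -208z**3 + 3468z**2 + 26560z - 193500 = (-(562432/1237629)z + 11627200/1237629)((1237629/2704)z**2 + (1237629/676)z - 55693305/2704) + (0)
Last nonzero remainder: (1237629/2704)z**2 + (1237629/676)z - 55693305/2704. Dividing through by 1237629/2704 gives the monic gcd z**2 + 4z - 45.

-45 + 4z + z**2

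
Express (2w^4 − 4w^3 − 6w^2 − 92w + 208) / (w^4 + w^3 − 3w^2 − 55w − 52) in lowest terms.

Repeated division with remainder:
  2w^4 − 4w^3 − 6w^2 − 92w + 208 = (2)(w^4 + w^3 − 3w^2 − 55w − 52) + (−6w^3 + 18w + 312)
  w^4 + w^3 − 3w^2 − 55w − 52 = (−(1/6)w − 1/6)(−6w^3 + 18w + 312) + (0)
Last nonzero remainder: −6w^3 + 18w + 312. Dividing through by −6 gives the monic gcd w^3 − 3w − 52.
Cancel w^3 − 3w − 52 from numerator and denominator to get the reduced form.

(2w − 4)/(w + 1)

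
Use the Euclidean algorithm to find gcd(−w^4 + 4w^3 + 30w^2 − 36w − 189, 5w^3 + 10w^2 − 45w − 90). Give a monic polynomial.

w^2 − 9

Repeated division with remainder:
  −w^4 + 4w^3 + 30w^2 − 36w − 189 = (−(1/5)w + 6/5)(5w^3 + 10w^2 − 45w − 90) + (9w^2 − 81)
  5w^3 + 10w^2 − 45w − 90 = ((5/9)w + 10/9)(9w^2 − 81) + (0)
Last nonzero remainder: 9w^2 − 81. Dividing through by 9 gives the monic gcd w^2 − 9.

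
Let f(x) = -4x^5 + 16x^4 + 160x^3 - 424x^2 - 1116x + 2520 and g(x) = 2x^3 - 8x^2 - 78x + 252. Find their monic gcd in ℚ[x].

x^2 - 10x + 21

Apply the Euclidean algorithm:
  -4x^5 + 16x^4 + 160x^3 - 424x^2 - 1116x + 2520 = (-2x^2 + 2)(2x^3 - 8x^2 - 78x + 252) + (96x^2 - 960x + 2016)
  2x^3 - 8x^2 - 78x + 252 = ((1/48)x + 1/8)(96x^2 - 960x + 2016) + (0)
Last nonzero remainder: 96x^2 - 960x + 2016. Dividing through by 96 gives the monic gcd x^2 - 10x + 21.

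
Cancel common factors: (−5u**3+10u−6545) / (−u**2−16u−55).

(5u**2−55u+595)/(u+5)

Repeated division with remainder:
  −5u**3+10u−6545 = (5u−80)(−u**2−16u−55) + (−995u−10945)
  −u**2−16u−55 = ((1/995)u+1/199)(−995u−10945) + (0)
Last nonzero remainder: −995u−10945. Dividing through by −995 gives the monic gcd u+11.
Cancel u+11 from numerator and denominator to get the reduced form.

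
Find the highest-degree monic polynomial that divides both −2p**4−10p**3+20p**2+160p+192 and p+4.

p+4

Euclidean algorithm in ℚ[p]:
  −2p**4−10p**3+20p**2+160p+192 = (−2p**3−2p**2+28p+48)(p+4) + (0)
The last nonzero remainder p+4 is already monic.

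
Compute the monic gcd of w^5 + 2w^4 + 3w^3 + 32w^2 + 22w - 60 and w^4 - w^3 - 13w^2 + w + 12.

w^2 + 2w - 3

Repeated division with remainder:
  w^5 + 2w^4 + 3w^3 + 32w^2 + 22w - 60 = (w + 3)(w^4 - w^3 - 13w^2 + w + 12) + (19w^3 + 70w^2 + 7w - 96)
  w^4 - w^3 - 13w^2 + w + 12 = ((1/19)w - 89/361)(19w^3 + 70w^2 + 7w - 96) + ((1404/361)w^2 + (2808/361)w - 4212/361)
  19w^3 + 70w^2 + 7w - 96 = ((6859/1404)w + 2888/351)((1404/361)w^2 + (2808/361)w - 4212/361) + (0)
Last nonzero remainder: (1404/361)w^2 + (2808/361)w - 4212/361. Dividing through by 1404/361 gives the monic gcd w^2 + 2w - 3.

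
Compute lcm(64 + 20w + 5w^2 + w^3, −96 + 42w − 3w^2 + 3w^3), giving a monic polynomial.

−128 + 24w + 10w^2 + 3w^3 + w^4

By polynomial division,
  w^3 + 5w^2 + 20w + 64 = (1/3)(3w^3 − 3w^2 + 42w − 96) + (6w^2 + 6w + 96)
  3w^3 − 3w^2 + 42w − 96 = ((1/2)w − 1)(6w^2 + 6w + 96) + (0)
Last nonzero remainder: 6w^2 + 6w + 96. Dividing through by 6 gives the monic gcd w^2 + w + 16.
Then lcm(f, g) = f·g / gcd(f, g); expanding and making the result monic gives the answer.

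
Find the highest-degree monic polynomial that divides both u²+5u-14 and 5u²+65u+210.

u+7

By polynomial division,
  u²+5u-14 = (1/5)(5u²+65u+210) + (-8u-56)
  5u²+65u+210 = (-(5/8)u-15/4)(-8u-56) + (0)
Last nonzero remainder: -8u-56. Dividing through by -8 gives the monic gcd u+7.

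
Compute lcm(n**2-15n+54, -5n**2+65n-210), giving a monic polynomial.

n**3-22n**2+159n-378

By polynomial division,
  n**2-15n+54 = (-1/5)(-5n**2+65n-210) + (-2n+12)
  -5n**2+65n-210 = ((5/2)n-35/2)(-2n+12) + (0)
Last nonzero remainder: -2n+12. Dividing through by -2 gives the monic gcd n-6.
Then lcm(f, g) = f·g / gcd(f, g); expanding and making the result monic gives the answer.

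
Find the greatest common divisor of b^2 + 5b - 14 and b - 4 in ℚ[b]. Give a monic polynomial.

1

Repeated division with remainder:
  b^2 + 5b - 14 = (b + 9)(b - 4) + (22)
  b - 4 = ((1/22)b - 2/11)(22) + (0)
The last nonzero remainder is the constant 22, so the polynomials are coprime and gcd = 1.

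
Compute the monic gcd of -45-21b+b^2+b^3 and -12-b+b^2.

3+b

By polynomial division,
  b^3+b^2-21b-45 = (b+2)(b^2-b-12) + (-7b-21)
  b^2-b-12 = (-(1/7)b+4/7)(-7b-21) + (0)
Last nonzero remainder: -7b-21. Dividing through by -7 gives the monic gcd b+3.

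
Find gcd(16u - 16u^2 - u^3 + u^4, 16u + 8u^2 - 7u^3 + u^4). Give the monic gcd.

-4u + u^2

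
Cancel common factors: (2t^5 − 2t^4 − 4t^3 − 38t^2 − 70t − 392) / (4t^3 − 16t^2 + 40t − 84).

(t^3 − 9t − 28)/(2t − 6)

Euclidean algorithm in ℚ[t]:
  2t^5 − 2t^4 − 4t^3 − 38t^2 − 70t − 392 = ((1/2)t^2 + (3/2)t)(4t^3 − 16t^2 + 40t − 84) + (−56t^2 + 56t − 392)
  4t^3 − 16t^2 + 40t − 84 = (−(1/14)t + 3/14)(−56t^2 + 56t − 392) + (0)
Last nonzero remainder: −56t^2 + 56t − 392. Dividing through by −56 gives the monic gcd t^2 − t + 7.
Cancel t^2 − t + 7 from numerator and denominator to get the reduced form.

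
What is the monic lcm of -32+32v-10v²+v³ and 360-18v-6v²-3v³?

Repeated division with remainder:
  v³-10v²+32v-32 = (-1/3)(-3v³-6v²-18v+360) + (-12v²+26v+88)
  -3v³-6v²-18v+360 = ((1/4)v+25/24)(-12v²+26v+88) + (-(805/12)v+805/3)
  -12v²+26v+88 = ((144/805)v+264/805)(-(805/12)v+805/3) + (0)
Last nonzero remainder: -(805/12)v+805/3. Dividing through by -805/12 gives the monic gcd v-4.
Then lcm(f, g) = f·g / gcd(f, g); expanding and making the result monic gives the answer.

-960+768v-140v²+2v³-4v⁴+v⁵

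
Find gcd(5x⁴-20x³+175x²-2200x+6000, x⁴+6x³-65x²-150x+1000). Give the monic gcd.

Repeated division with remainder:
  5x⁴-20x³+175x²-2200x+6000 = (5)(x⁴+6x³-65x²-150x+1000) + (-50x³+500x²-1450x+1000)
  x⁴+6x³-65x²-150x+1000 = (-(1/50)x-8/25)(-50x³+500x²-1450x+1000) + (66x²-594x+1320)
  -50x³+500x²-1450x+1000 = (-(25/33)x+25/33)(66x²-594x+1320) + (0)
Last nonzero remainder: 66x²-594x+1320. Dividing through by 66 gives the monic gcd x²-9x+20.

x²-9x+20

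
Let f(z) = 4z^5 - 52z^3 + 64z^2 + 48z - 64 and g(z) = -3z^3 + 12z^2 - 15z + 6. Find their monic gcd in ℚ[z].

z^2 - 3z + 2

Euclidean algorithm in ℚ[z]:
  4z^5 - 52z^3 + 64z^2 + 48z - 64 = (-(4/3)z^2 - (16/3)z + 8/3)(-3z^3 + 12z^2 - 15z + 6) + (-40z^2 + 120z - 80)
  -3z^3 + 12z^2 - 15z + 6 = ((3/40)z - 3/40)(-40z^2 + 120z - 80) + (0)
Last nonzero remainder: -40z^2 + 120z - 80. Dividing through by -40 gives the monic gcd z^2 - 3z + 2.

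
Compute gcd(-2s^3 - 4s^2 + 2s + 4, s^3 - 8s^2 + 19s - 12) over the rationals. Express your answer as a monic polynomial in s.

s - 1

Repeated division with remainder:
  -2s^3 - 4s^2 + 2s + 4 = (-2)(s^3 - 8s^2 + 19s - 12) + (-20s^2 + 40s - 20)
  s^3 - 8s^2 + 19s - 12 = (-(1/20)s + 3/10)(-20s^2 + 40s - 20) + (6s - 6)
  -20s^2 + 40s - 20 = (-(10/3)s + 10/3)(6s - 6) + (0)
Last nonzero remainder: 6s - 6. Dividing through by 6 gives the monic gcd s - 1.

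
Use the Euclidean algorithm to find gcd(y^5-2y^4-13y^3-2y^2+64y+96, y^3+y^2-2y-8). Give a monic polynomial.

y^2+3y+4

Apply the Euclidean algorithm:
  y^5-2y^4-13y^3-2y^2+64y+96 = (y^2-3y-8)(y^3+y^2-2y-8) + (8y^2+24y+32)
  y^3+y^2-2y-8 = ((1/8)y-1/4)(8y^2+24y+32) + (0)
Last nonzero remainder: 8y^2+24y+32. Dividing through by 8 gives the monic gcd y^2+3y+4.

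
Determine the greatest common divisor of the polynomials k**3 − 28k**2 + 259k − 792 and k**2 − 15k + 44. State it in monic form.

Repeated division with remainder:
  k**3 − 28k**2 + 259k − 792 = (k − 13)(k**2 − 15k + 44) + (20k − 220)
  k**2 − 15k + 44 = ((1/20)k − 1/5)(20k − 220) + (0)
Last nonzero remainder: 20k − 220. Dividing through by 20 gives the monic gcd k − 11.

k − 11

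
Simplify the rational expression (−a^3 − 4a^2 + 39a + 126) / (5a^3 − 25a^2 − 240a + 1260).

(−a − 3)/(5a − 30)

Apply the Euclidean algorithm:
  −a^3 − 4a^2 + 39a + 126 = (−1/5)(5a^3 − 25a^2 − 240a + 1260) + (−9a^2 − 9a + 378)
  5a^3 − 25a^2 − 240a + 1260 = (−(5/9)a + 10/3)(−9a^2 − 9a + 378) + (0)
Last nonzero remainder: −9a^2 − 9a + 378. Dividing through by −9 gives the monic gcd a^2 + a − 42.
Cancel a^2 + a − 42 from numerator and denominator to get the reduced form.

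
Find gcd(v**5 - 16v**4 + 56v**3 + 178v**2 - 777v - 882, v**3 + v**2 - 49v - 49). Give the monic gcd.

v**2 - 6v - 7

Euclidean algorithm in ℚ[v]:
  v**5 - 16v**4 + 56v**3 + 178v**2 - 777v - 882 = (v**2 - 17v + 122)(v**3 + v**2 - 49v - 49) + (-728v**2 + 4368v + 5096)
  v**3 + v**2 - 49v - 49 = (-(1/728)v - 1/104)(-728v**2 + 4368v + 5096) + (0)
Last nonzero remainder: -728v**2 + 4368v + 5096. Dividing through by -728 gives the monic gcd v**2 - 6v - 7.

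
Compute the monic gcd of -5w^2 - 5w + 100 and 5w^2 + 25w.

w + 5

Repeated division with remainder:
  -5w^2 - 5w + 100 = (-1)(5w^2 + 25w) + (20w + 100)
  5w^2 + 25w = ((1/4)w)(20w + 100) + (0)
Last nonzero remainder: 20w + 100. Dividing through by 20 gives the monic gcd w + 5.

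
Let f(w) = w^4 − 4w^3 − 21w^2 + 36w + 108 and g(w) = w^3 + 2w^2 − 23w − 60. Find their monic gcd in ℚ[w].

By polynomial division,
  w^4 − 4w^3 − 21w^2 + 36w + 108 = (w − 6)(w^3 + 2w^2 − 23w − 60) + (14w^2 − 42w − 252)
  w^3 + 2w^2 − 23w − 60 = ((1/14)w + 5/14)(14w^2 − 42w − 252) + (10w + 30)
  14w^2 − 42w − 252 = ((7/5)w − 42/5)(10w + 30) + (0)
Last nonzero remainder: 10w + 30. Dividing through by 10 gives the monic gcd w + 3.

w + 3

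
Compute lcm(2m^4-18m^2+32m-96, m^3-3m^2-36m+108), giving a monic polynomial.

m^6-45m^4+16m^3+276m^2-576m+1728

Apply the Euclidean algorithm:
  2m^4-18m^2+32m-96 = (2m+6)(m^3-3m^2-36m+108) + (72m^2+32m-744)
  m^3-3m^2-36m+108 = ((1/72)m-31/648)(72m^2+32m-744) + (-(1955/81)m+1955/27)
  72m^2+32m-744 = (-(5832/1955)m-20088/1955)(-(1955/81)m+1955/27) + (0)
Last nonzero remainder: -(1955/81)m+1955/27. Dividing through by -1955/81 gives the monic gcd m-3.
Then lcm(f, g) = f·g / gcd(f, g); expanding and making the result monic gives the answer.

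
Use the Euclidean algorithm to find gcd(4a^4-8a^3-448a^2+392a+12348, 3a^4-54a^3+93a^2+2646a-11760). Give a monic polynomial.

a^2-49

Repeated division with remainder:
  4a^4-8a^3-448a^2+392a+12348 = (4/3)(3a^4-54a^3+93a^2+2646a-11760) + (64a^3-572a^2-3136a+28028)
  3a^4-54a^3+93a^2+2646a-11760 = ((3/64)a-435/1024)(64a^3-572a^2-3136a+28028) + (-(765/256)a^2+37485/256)
  64a^3-572a^2-3136a+28028 = (-(16384/765)a+146432/765)(-(765/256)a^2+37485/256) + (0)
Last nonzero remainder: -(765/256)a^2+37485/256. Dividing through by -765/256 gives the monic gcd a^2-49.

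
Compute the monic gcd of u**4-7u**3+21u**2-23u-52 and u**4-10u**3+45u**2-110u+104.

u**3-8u**2+29u-52

Euclidean algorithm in ℚ[u]:
  u**4-7u**3+21u**2-23u-52 = (u**4-10u**3+45u**2-110u+104) + (3u**3-24u**2+87u-156)
  u**4-10u**3+45u**2-110u+104 = ((1/3)u-2/3)(3u**3-24u**2+87u-156) + (0)
Last nonzero remainder: 3u**3-24u**2+87u-156. Dividing through by 3 gives the monic gcd u**3-8u**2+29u-52.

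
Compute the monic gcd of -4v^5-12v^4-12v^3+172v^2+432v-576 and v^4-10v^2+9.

v^3-v^2-9v+9

Euclidean algorithm in ℚ[v]:
  -4v^5-12v^4-12v^3+172v^2+432v-576 = (-4v-12)(v^4-10v^2+9) + (-52v^3+52v^2+468v-468)
  v^4-10v^2+9 = (-(1/52)v-1/52)(-52v^3+52v^2+468v-468) + (0)
Last nonzero remainder: -52v^3+52v^2+468v-468. Dividing through by -52 gives the monic gcd v^3-v^2-9v+9.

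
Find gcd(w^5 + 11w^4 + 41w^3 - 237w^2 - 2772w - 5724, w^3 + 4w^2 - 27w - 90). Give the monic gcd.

w^2 + 9w + 18

Euclidean algorithm in ℚ[w]:
  w^5 + 11w^4 + 41w^3 - 237w^2 - 2772w - 5724 = (w^2 + 7w + 40)(w^3 + 4w^2 - 27w - 90) + (-118w^2 - 1062w - 2124)
  w^3 + 4w^2 - 27w - 90 = (-(1/118)w + 5/118)(-118w^2 - 1062w - 2124) + (0)
Last nonzero remainder: -118w^2 - 1062w - 2124. Dividing through by -118 gives the monic gcd w^2 + 9w + 18.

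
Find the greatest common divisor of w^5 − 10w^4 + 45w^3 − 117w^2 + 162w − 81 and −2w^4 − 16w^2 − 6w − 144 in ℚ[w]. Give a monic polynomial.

Apply the Euclidean algorithm:
  w^5 − 10w^4 + 45w^3 − 117w^2 + 162w − 81 = (−(1/2)w + 5)(−2w^4 − 16w^2 − 6w − 144) + (37w^3 − 40w^2 + 120w + 639)
  −2w^4 − 16w^2 − 6w − 144 = (−(2/37)w − 80/1369)(37w^3 − 40w^2 + 120w + 639) + (−(16224/1369)w^2 + (48672/1369)w − 146016/1369)
  37w^3 − 40w^2 + 120w + 639 = (−(50653/16224)w − 97199/16224)(−(16224/1369)w^2 + (48672/1369)w − 146016/1369) + (0)
Last nonzero remainder: −(16224/1369)w^2 + (48672/1369)w − 146016/1369. Dividing through by −16224/1369 gives the monic gcd w^2 − 3w + 9.

w^2 − 3w + 9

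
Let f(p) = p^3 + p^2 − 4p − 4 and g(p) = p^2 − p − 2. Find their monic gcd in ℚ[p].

Repeated division with remainder:
  p^3 + p^2 − 4p − 4 = (p + 2)(p^2 − p − 2) + (0)
The last nonzero remainder p^2 − p − 2 is already monic.

p^2 − p − 2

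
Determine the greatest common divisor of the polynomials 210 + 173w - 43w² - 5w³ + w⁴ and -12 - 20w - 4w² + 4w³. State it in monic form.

1 + w

Apply the Euclidean algorithm:
  w⁴ - 5w³ - 43w² + 173w + 210 = ((1/4)w - 1)(4w³ - 4w² - 20w - 12) + (-42w² + 156w + 198)
  4w³ - 4w² - 20w - 12 = (-(2/21)w - 38/147)(-42w² + 156w + 198) + ((1920/49)w + 1920/49)
  -42w² + 156w + 198 = (-(343/320)w + 1617/320)((1920/49)w + 1920/49) + (0)
Last nonzero remainder: (1920/49)w + 1920/49. Dividing through by 1920/49 gives the monic gcd w + 1.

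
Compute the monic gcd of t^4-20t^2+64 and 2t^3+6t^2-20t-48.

t^2+6t+8

Apply the Euclidean algorithm:
  t^4-20t^2+64 = ((1/2)t-3/2)(2t^3+6t^2-20t-48) + (-t^2-6t-8)
  2t^3+6t^2-20t-48 = (-2t+6)(-t^2-6t-8) + (0)
Last nonzero remainder: -t^2-6t-8. Dividing through by -1 gives the monic gcd t^2+6t+8.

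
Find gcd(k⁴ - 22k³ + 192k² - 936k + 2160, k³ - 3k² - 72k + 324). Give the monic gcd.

k - 6

By polynomial division,
  k⁴ - 22k³ + 192k² - 936k + 2160 = (k - 19)(k³ - 3k² - 72k + 324) + (207k² - 2628k + 8316)
  k³ - 3k² - 72k + 324 = ((1/207)k + 223/4761)(207k² - 2628k + 8316) + ((5776/529)k - 34656/529)
  207k² - 2628k + 8316 = ((109503/5776)k - 366597/2888)((5776/529)k - 34656/529) + (0)
Last nonzero remainder: (5776/529)k - 34656/529. Dividing through by 5776/529 gives the monic gcd k - 6.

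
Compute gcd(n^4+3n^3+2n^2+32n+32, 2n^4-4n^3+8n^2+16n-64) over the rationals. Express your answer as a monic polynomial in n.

n^2-2n+8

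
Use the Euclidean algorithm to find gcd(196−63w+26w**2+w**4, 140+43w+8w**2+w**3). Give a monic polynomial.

28+3w+w**2

Repeated division with remainder:
  w**4+26w**2−63w+196 = (w−8)(w**3+8w**2+43w+140) + (47w**2+141w+1316)
  w**3+8w**2+43w+140 = ((1/47)w+5/47)(47w**2+141w+1316) + (0)
Last nonzero remainder: 47w**2+141w+1316. Dividing through by 47 gives the monic gcd w**2+3w+28.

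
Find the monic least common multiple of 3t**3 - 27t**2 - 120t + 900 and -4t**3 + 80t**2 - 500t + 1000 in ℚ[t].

t**4 - 14t**3 + 5t**2 + 500t - 1500

Apply the Euclidean algorithm:
  3t**3 - 27t**2 - 120t + 900 = (-3/4)(-4t**3 + 80t**2 - 500t + 1000) + (33t**2 - 495t + 1650)
  -4t**3 + 80t**2 - 500t + 1000 = (-(4/33)t + 20/33)(33t**2 - 495t + 1650) + (0)
Last nonzero remainder: 33t**2 - 495t + 1650. Dividing through by 33 gives the monic gcd t**2 - 15t + 50.
Then lcm(f, g) = f·g / gcd(f, g); expanding and making the result monic gives the answer.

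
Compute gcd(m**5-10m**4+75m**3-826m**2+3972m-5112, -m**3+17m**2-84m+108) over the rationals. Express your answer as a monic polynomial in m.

Euclidean algorithm in ℚ[m]:
  m**5-10m**4+75m**3-826m**2+3972m-5112 = (-m**2-7m-110)(-m**3+17m**2-84m+108) + (564m**2-4512m+6768)
  -m**3+17m**2-84m+108 = (-(1/564)m+3/188)(564m**2-4512m+6768) + (0)
Last nonzero remainder: 564m**2-4512m+6768. Dividing through by 564 gives the monic gcd m**2-8m+12.

m**2-8m+12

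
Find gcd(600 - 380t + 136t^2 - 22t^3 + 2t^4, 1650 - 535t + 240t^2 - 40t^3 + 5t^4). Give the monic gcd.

30 - 7t + t^2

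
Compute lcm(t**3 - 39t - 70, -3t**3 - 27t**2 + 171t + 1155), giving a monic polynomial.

Apply the Euclidean algorithm:
  t**3 - 39t - 70 = (-1/3)(-3t**3 - 27t**2 + 171t + 1155) + (-9t**2 + 18t + 315)
  -3t**3 - 27t**2 + 171t + 1155 = ((1/3)t + 11/3)(-9t**2 + 18t + 315) + (0)
Last nonzero remainder: -9t**2 + 18t + 315. Dividing through by -9 gives the monic gcd t**2 - 2t - 35.
Then lcm(f, g) = f·g / gcd(f, g); expanding and making the result monic gives the answer.

t**4 + 11t**3 - 39t**2 - 499t - 770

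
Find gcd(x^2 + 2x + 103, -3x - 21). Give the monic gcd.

By polynomial division,
  x^2 + 2x + 103 = (-(1/3)x + 5/3)(-3x - 21) + (138)
  -3x - 21 = (-(1/46)x - 7/46)(138) + (0)
The last nonzero remainder is the constant 138, so the polynomials are coprime and gcd = 1.

1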